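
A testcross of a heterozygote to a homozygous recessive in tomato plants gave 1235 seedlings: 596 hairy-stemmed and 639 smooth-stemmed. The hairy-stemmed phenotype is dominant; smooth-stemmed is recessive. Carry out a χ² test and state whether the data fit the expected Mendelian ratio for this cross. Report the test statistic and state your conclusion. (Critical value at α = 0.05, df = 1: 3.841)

A testcross of a heterozygote (Aa × aa) gives a 1:1 phenotypic ratio.
Under the 1:1 hypothesis (Σ ratio = 2, N = 1235):
  hairy-stemmed: 1235 × 1/2 = 617.5
  smooth-stemmed: 1235 × 1/2 = 617.5
χ² = Σ (O − E)² / E
  hairy-stemmed: (596 − 617.5)² / 617.5 = 0.7486
  smooth-stemmed: (639 − 617.5)² / 617.5 = 0.7486
χ² = 0.7486 + 0.7486 = 1.4972 ≈ 1.497
Degrees of freedom = 2 − 1 = 1; critical value at α = 0.05 is 3.841.
Since 1.497 < 3.841, we fail to reject the null hypothesis — the data are consistent with the 1:1 ratio.

1.497; consistent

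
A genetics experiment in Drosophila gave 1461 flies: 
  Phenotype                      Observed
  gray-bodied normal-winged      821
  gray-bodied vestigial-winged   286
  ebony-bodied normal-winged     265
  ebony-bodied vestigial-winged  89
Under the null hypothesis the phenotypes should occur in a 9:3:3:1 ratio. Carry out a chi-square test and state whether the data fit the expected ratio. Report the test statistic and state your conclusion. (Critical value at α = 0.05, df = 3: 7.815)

Under the 9:3:3:1 hypothesis (Σ ratio = 16, N = 1461):
  gray-bodied normal-winged: 1461 × 9/16 = 821.8125
  gray-bodied vestigial-winged: 1461 × 3/16 = 273.9375
  ebony-bodied normal-winged: 1461 × 3/16 = 273.9375
  ebony-bodied vestigial-winged: 1461 × 1/16 = 91.3125
χ² = Σ (O − E)² / E
  gray-bodied normal-winged: (821 − 821.8125)² / 821.8125 = 0.0008
  gray-bodied vestigial-winged: (286 − 273.9375)² / 273.9375 = 0.5312
  ebony-bodied normal-winged: (265 − 273.9375)² / 273.9375 = 0.2916
  ebony-bodied vestigial-winged: (89 − 91.3125)² / 91.3125 = 0.0586
χ² = 0.0008 + 0.5312 + 0.2916 + 0.0586 = 0.8822 ≈ 0.882
Degrees of freedom = 4 − 1 = 3; critical value at α = 0.05 is 7.815.
Since 0.882 < 7.815, we fail to reject the null hypothesis — the data are consistent with the 9:3:3:1 ratio.

0.882; consistent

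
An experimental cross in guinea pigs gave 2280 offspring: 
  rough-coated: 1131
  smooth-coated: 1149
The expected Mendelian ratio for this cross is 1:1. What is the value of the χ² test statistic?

0.142

Expected counts for N = 2280 under a 1:1 ratio (total parts = 2):
  rough-coated: 2280 × 1/2 = 1140
  smooth-coated: 2280 × 1/2 = 1140
χ² = Σ (O − E)² / E
  rough-coated: (1131 − 1140)² / 1140 = 0.0711
  smooth-coated: (1149 − 1140)² / 1140 = 0.0711
χ² = 0.0711 + 0.0711 = 0.1422 ≈ 0.142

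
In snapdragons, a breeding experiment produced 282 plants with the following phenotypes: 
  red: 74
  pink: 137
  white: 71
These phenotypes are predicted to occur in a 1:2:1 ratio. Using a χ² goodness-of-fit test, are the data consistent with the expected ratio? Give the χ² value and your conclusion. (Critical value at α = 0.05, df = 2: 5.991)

Total ratio parts = 4. Expected numbers out of 282:
  red: 282 × 1/4 = 70.5
  pink: 282 × 2/4 = 141
  white: 282 × 1/4 = 70.5
χ² = Σ (O − E)² / E
  red: (74 − 70.5)² / 70.5 = 0.1738
  pink: (137 − 141)² / 141 = 0.1135
  white: (71 − 70.5)² / 70.5 = 0.0035
χ² = 0.1738 + 0.1135 + 0.0035 = 0.2908 ≈ 0.291
Degrees of freedom = 3 − 1 = 2; critical value at α = 0.05 is 5.991.
Since 0.291 < 5.991, we fail to reject the null hypothesis — the data are consistent with the 1:2:1 ratio.

0.291; consistent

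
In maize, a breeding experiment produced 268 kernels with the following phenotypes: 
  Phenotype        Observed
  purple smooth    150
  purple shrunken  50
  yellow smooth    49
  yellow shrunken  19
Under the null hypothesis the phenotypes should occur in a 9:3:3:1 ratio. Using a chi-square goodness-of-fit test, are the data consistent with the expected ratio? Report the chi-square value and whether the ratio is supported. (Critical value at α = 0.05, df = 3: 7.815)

Expected counts for N = 268 under a 9:3:3:1 ratio (total parts = 16):
  purple smooth: 268 × 9/16 = 150.75
  purple shrunken: 268 × 3/16 = 50.25
  yellow smooth: 268 × 3/16 = 50.25
  yellow shrunken: 268 × 1/16 = 16.75
χ² = Σ (O − E)² / E
  purple smooth: (150 − 150.75)² / 150.75 = 0.0037
  purple shrunken: (50 − 50.25)² / 50.25 = 0.0012
  yellow smooth: (49 − 50.25)² / 50.25 = 0.0311
  yellow shrunken: (19 − 16.75)² / 16.75 = 0.3022
χ² = 0.0037 + 0.0012 + 0.0311 + 0.3022 = 0.3382 ≈ 0.338
Degrees of freedom = 4 − 1 = 3; critical value at α = 0.05 is 7.815.
Since 0.338 < 7.815, we fail to reject the null hypothesis — the data are consistent with the 9:3:3:1 ratio.

0.338; consistent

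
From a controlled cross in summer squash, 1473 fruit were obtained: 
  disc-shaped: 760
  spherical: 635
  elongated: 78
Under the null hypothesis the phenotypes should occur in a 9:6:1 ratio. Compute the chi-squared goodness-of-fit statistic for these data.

Expected counts for N = 1473 under a 9:6:1 ratio (total parts = 16):
  disc-shaped: 1473 × 9/16 = 828.5625
  spherical: 1473 × 6/16 = 552.375
  elongated: 1473 × 1/16 = 92.0625
χ² = Σ (O − E)² / E
  disc-shaped: (760 − 828.5625)² / 828.5625 = 5.6735
  spherical: (635 − 552.375)² / 552.375 = 12.3592
  elongated: (78 − 92.0625)² / 92.0625 = 2.1480
χ² = 5.6735 + 12.3592 + 2.1480 = 20.1807 ≈ 20.181

20.181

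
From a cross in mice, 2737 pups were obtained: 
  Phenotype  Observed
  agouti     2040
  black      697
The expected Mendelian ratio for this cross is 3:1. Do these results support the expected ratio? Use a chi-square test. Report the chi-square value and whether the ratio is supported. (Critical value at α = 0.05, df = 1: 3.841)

Under the 3:1 hypothesis (Σ ratio = 4, N = 2737):
  agouti: 2737 × 3/4 = 2052.75
  black: 2737 × 1/4 = 684.25
χ² = Σ (O − E)² / E
  agouti: (2040 − 2052.75)² / 2052.75 = 0.0792
  black: (697 − 684.25)² / 684.25 = 0.2376
χ² = 0.0792 + 0.2376 = 0.3168 ≈ 0.317
Degrees of freedom = 2 − 1 = 1; critical value at α = 0.05 is 3.841.
Since 0.317 < 3.841, we fail to reject the null hypothesis — the data are consistent with the 3:1 ratio.

0.317; consistent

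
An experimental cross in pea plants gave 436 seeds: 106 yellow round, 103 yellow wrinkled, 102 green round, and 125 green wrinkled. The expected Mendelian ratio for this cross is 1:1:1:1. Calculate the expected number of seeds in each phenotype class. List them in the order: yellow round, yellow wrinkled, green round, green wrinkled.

Under the 1:1:1:1 hypothesis (Σ ratio = 4, N = 436):
  yellow round: 436 × 1/4 = 109
  yellow wrinkled: 436 × 1/4 = 109
  green round: 436 × 1/4 = 109
  green wrinkled: 436 × 1/4 = 109

109, 109, 109, 109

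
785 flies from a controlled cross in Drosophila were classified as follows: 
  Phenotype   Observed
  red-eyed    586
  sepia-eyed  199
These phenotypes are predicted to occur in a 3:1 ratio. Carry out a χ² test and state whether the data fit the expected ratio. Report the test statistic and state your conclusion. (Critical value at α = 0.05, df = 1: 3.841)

Expected counts for N = 785 under a 3:1 ratio (total parts = 4):
  red-eyed: 785 × 3/4 = 588.75
  sepia-eyed: 785 × 1/4 = 196.25
χ² = Σ (O − E)² / E
  red-eyed: (586 − 588.75)² / 588.75 = 0.0128
  sepia-eyed: (199 − 196.25)² / 196.25 = 0.0385
χ² = 0.0128 + 0.0385 = 0.0513 ≈ 0.051
Degrees of freedom = 2 − 1 = 1; critical value at α = 0.05 is 3.841.
Since 0.051 < 3.841, we fail to reject the null hypothesis — the data are consistent with the 3:1 ratio.

0.051; consistent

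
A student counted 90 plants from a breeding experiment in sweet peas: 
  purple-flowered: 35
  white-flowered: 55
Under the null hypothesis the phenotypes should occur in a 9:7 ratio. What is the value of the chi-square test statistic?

The 9:7 ratio has 16 parts, so with N = 90 the expected counts are:
  purple-flowered: 90 × 9/16 = 50.625
  white-flowered: 90 × 7/16 = 39.375
χ² = Σ (O − E)² / E
  purple-flowered: (35 − 50.625)² / 50.625 = 4.8225
  white-flowered: (55 − 39.375)² / 39.375 = 6.2004
χ² = 4.8225 + 6.2004 = 11.0229 ≈ 11.023

11.023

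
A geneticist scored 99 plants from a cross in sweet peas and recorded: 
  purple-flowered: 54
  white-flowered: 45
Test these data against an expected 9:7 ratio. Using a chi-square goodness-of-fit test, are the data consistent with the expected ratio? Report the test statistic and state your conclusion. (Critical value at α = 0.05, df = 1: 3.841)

The 9:7 ratio has 16 parts, so with N = 99 the expected counts are:
  purple-flowered: 99 × 9/16 = 55.6875
  white-flowered: 99 × 7/16 = 43.3125
χ² = Σ (O − E)² / E
  purple-flowered: (54 − 55.6875)² / 55.6875 = 0.0511
  white-flowered: (45 − 43.3125)² / 43.3125 = 0.0657
χ² = 0.0511 + 0.0657 = 0.1168 ≈ 0.117
Degrees of freedom = 2 − 1 = 1; critical value at α = 0.05 is 3.841.
Since 0.117 < 3.841, we fail to reject the null hypothesis — the data are consistent with the 9:7 ratio.

0.117; consistent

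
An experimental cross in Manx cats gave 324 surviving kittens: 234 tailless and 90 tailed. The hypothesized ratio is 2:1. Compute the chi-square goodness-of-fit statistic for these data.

Under the 2:1 hypothesis (Σ ratio = 3, N = 324):
  tailless: 324 × 2/3 = 216
  tailed: 324 × 1/3 = 108
χ² = Σ (O − E)² / E
  tailless: (234 − 216)² / 216 = 1.5000
  tailed: (90 − 108)² / 108 = 3.0000
χ² = 1.5000 + 3.0000 = 4.500

4.500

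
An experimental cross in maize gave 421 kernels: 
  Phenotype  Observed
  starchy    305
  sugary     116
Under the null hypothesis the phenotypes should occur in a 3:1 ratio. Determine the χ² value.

1.464

Under the 3:1 hypothesis (Σ ratio = 4, N = 421):
  starchy: 421 × 3/4 = 315.75
  sugary: 421 × 1/4 = 105.25
χ² = Σ (O − E)² / E
  starchy: (305 − 315.75)² / 315.75 = 0.3660
  sugary: (116 − 105.25)² / 105.25 = 1.0980
χ² = 0.3660 + 1.0980 = 1.464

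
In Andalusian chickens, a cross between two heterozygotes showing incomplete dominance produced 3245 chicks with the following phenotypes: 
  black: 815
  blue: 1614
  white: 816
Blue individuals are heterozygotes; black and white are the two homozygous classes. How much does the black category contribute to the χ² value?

0.017

With incomplete dominance, a heterozygote × heterozygote cross gives a 1:2:1 phenotypic ratio.
Total ratio parts = 4. Expected numbers out of 3245:
  black: 3245 × 1/4 = 811.25
  blue: 3245 × 2/4 = 1622.5
  white: 3245 × 1/4 = 811.25
Contribution of black: (815 − 811.25)² / 811.25 = 0.0173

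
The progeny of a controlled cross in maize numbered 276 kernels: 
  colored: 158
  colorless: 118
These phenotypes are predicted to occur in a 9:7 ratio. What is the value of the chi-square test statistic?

0.111

Under the 9:7 hypothesis (Σ ratio = 16, N = 276):
  colored: 276 × 9/16 = 155.25
  colorless: 276 × 7/16 = 120.75
χ² = Σ (O − E)² / E
  colored: (158 − 155.25)² / 155.25 = 0.0487
  colorless: (118 − 120.75)² / 120.75 = 0.0626
χ² = 0.0487 + 0.0626 = 0.1113 ≈ 0.111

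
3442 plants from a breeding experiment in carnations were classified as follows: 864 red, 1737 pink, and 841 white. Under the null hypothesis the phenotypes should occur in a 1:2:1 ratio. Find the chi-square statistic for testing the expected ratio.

0.605

Under the 1:2:1 hypothesis (Σ ratio = 4, N = 3442):
  red: 3442 × 1/4 = 860.5
  pink: 3442 × 2/4 = 1721
  white: 3442 × 1/4 = 860.5
χ² = Σ (O − E)² / E
  red: (864 − 860.5)² / 860.5 = 0.0142
  pink: (1737 − 1721)² / 1721 = 0.1488
  white: (841 − 860.5)² / 860.5 = 0.4419
χ² = 0.0142 + 0.1488 + 0.4419 = 0.6049 ≈ 0.605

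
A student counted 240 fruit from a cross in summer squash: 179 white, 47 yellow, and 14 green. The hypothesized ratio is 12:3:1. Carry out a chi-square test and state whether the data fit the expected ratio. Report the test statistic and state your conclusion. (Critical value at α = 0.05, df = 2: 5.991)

0.161; consistent

Total ratio parts = 16. Expected numbers out of 240:
  white: 240 × 12/16 = 180
  yellow: 240 × 3/16 = 45
  green: 240 × 1/16 = 15
χ² = Σ (O − E)² / E
  white: (179 − 180)² / 180 = 0.0056
  yellow: (47 − 45)² / 45 = 0.0889
  green: (14 − 15)² / 15 = 0.0667
χ² = 0.0056 + 0.0889 + 0.0667 = 0.1612 ≈ 0.161
Degrees of freedom = 3 − 1 = 2; critical value at α = 0.05 is 5.991.
Since 0.161 < 5.991, we fail to reject the null hypothesis — the data are consistent with the 12:3:1 ratio.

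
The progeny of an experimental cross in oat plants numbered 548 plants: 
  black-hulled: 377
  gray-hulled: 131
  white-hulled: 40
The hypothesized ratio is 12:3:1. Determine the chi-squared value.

11.545

Total ratio parts = 16. Expected numbers out of 548:
  black-hulled: 548 × 12/16 = 411
  gray-hulled: 548 × 3/16 = 102.75
  white-hulled: 548 × 1/16 = 34.25
χ² = Σ (O − E)² / E
  black-hulled: (377 − 411)² / 411 = 2.8127
  gray-hulled: (131 − 102.75)² / 102.75 = 7.7670
  white-hulled: (40 − 34.25)² / 34.25 = 0.9653
χ² = 2.8127 + 7.7670 + 0.9653 = 11.545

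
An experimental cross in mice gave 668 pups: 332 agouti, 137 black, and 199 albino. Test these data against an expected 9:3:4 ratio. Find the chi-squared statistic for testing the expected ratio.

Under the 9:3:4 hypothesis (Σ ratio = 16, N = 668):
  agouti: 668 × 9/16 = 375.75
  black: 668 × 3/16 = 125.25
  albino: 668 × 4/16 = 167
χ² = Σ (O − E)² / E
  agouti: (332 − 375.75)² / 375.75 = 5.0940
  black: (137 − 125.25)² / 125.25 = 1.1023
  albino: (199 − 167)² / 167 = 6.1317
χ² = 5.0940 + 1.1023 + 6.1317 = 12.328

12.328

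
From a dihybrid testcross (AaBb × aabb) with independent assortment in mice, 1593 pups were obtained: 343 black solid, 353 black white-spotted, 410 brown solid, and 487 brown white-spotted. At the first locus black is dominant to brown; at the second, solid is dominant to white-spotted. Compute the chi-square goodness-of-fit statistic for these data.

A dihybrid testcross with independent assortment gives a 1:1:1:1 ratio.
The 1:1:1:1 ratio has 4 parts, so with N = 1593 the expected counts are:
  black solid: 1593 × 1/4 = 398.25
  black white-spotted: 1593 × 1/4 = 398.25
  brown solid: 1593 × 1/4 = 398.25
  brown white-spotted: 1593 × 1/4 = 398.25
χ² = Σ (O − E)² / E
  black solid: (343 − 398.25)² / 398.25 = 7.6649
  black white-spotted: (353 − 398.25)² / 398.25 = 5.1414
  brown solid: (410 − 398.25)² / 398.25 = 0.3467
  brown white-spotted: (487 − 398.25)² / 398.25 = 19.7779
χ² = 7.6649 + 5.1414 + 0.3467 + 19.7779 = 32.9309 ≈ 32.931

32.931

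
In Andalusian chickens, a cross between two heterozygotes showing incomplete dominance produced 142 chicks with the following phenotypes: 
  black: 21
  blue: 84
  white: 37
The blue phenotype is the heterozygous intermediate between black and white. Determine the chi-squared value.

With incomplete dominance, a heterozygote × heterozygote cross gives a 1:2:1 phenotypic ratio.
Expected counts for N = 142 under a 1:2:1 ratio (total parts = 4):
  black: 142 × 1/4 = 35.5
  blue: 142 × 2/4 = 71
  white: 142 × 1/4 = 35.5
χ² = Σ (O − E)² / E
  black: (21 − 35.5)² / 35.5 = 5.9225
  blue: (84 − 71)² / 71 = 2.3803
  white: (37 − 35.5)² / 35.5 = 0.0634
χ² = 5.9225 + 2.3803 + 0.0634 = 8.3662 ≈ 8.366

8.366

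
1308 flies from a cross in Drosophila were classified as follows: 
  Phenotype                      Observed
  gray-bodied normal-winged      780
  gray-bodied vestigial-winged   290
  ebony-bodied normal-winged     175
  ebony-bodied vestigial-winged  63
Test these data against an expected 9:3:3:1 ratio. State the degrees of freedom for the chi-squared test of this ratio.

A goodness-of-fit test with 4 phenotype classes has df = 4 − 1 = 3.

3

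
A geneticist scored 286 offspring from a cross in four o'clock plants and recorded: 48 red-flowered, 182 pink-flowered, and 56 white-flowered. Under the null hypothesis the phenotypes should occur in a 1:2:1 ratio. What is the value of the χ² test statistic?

21.720

The 1:2:1 ratio has 4 parts, so with N = 286 the expected counts are:
  red-flowered: 286 × 1/4 = 71.5
  pink-flowered: 286 × 2/4 = 143
  white-flowered: 286 × 1/4 = 71.5
χ² = Σ (O − E)² / E
  red-flowered: (48 − 71.5)² / 71.5 = 7.7238
  pink-flowered: (182 − 143)² / 143 = 10.6364
  white-flowered: (56 − 71.5)² / 71.5 = 3.3601
χ² = 7.7238 + 10.6364 + 3.3601 = 21.7203 ≈ 21.720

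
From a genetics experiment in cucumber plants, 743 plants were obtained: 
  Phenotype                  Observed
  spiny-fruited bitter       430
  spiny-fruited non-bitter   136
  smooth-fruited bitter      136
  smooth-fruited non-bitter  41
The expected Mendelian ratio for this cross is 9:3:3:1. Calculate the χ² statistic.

1.142

Total ratio parts = 16. Expected numbers out of 743:
  spiny-fruited bitter: 743 × 9/16 = 417.9375
  spiny-fruited non-bitter: 743 × 3/16 = 139.3125
  smooth-fruited bitter: 743 × 3/16 = 139.3125
  smooth-fruited non-bitter: 743 × 1/16 = 46.4375
χ² = Σ (O − E)² / E
  spiny-fruited bitter: (430 − 417.9375)² / 417.9375 = 0.3481
  spiny-fruited non-bitter: (136 − 139.3125)² / 139.3125 = 0.0788
  smooth-fruited bitter: (136 − 139.3125)² / 139.3125 = 0.0788
  smooth-fruited non-bitter: (41 − 46.4375)² / 46.4375 = 0.6367
χ² = 0.3481 + 0.0788 + 0.0788 + 0.6367 = 1.1424 ≈ 1.142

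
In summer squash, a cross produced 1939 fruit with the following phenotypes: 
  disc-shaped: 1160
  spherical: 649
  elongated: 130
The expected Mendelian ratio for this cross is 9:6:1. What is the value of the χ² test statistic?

13.440

Under the 9:6:1 hypothesis (Σ ratio = 16, N = 1939):
  disc-shaped: 1939 × 9/16 = 1090.6875
  spherical: 1939 × 6/16 = 727.125
  elongated: 1939 × 1/16 = 121.1875
χ² = Σ (O − E)² / E
  disc-shaped: (1160 − 1090.6875)² / 1090.6875 = 4.4048
  spherical: (649 − 727.125)² / 727.125 = 8.3940
  elongated: (130 − 121.1875)² / 121.1875 = 0.6408
χ² = 4.4048 + 8.3940 + 0.6408 = 13.4396 ≈ 13.440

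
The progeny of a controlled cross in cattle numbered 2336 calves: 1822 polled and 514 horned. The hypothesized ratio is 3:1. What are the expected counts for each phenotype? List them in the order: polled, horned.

1752, 584

Expected counts for N = 2336 under a 3:1 ratio (total parts = 4):
  polled: 2336 × 3/4 = 1752
  horned: 2336 × 1/4 = 584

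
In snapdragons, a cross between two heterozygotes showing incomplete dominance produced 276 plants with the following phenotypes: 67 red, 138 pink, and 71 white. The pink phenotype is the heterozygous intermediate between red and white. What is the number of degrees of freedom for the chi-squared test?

2

With incomplete dominance, a heterozygote × heterozygote cross gives a 1:2:1 phenotypic ratio.
A goodness-of-fit test with 3 phenotype classes has df = 3 − 1 = 2.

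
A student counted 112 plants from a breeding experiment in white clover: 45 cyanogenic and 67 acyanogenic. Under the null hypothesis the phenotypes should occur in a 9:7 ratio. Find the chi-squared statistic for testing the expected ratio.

Expected counts for N = 112 under a 9:7 ratio (total parts = 16):
  cyanogenic: 112 × 9/16 = 63
  acyanogenic: 112 × 7/16 = 49
χ² = Σ (O − E)² / E
  cyanogenic: (45 − 63)² / 63 = 5.1429
  acyanogenic: (67 − 49)² / 49 = 6.6122
χ² = 5.1429 + 6.6122 = 11.7551 ≈ 11.755

11.755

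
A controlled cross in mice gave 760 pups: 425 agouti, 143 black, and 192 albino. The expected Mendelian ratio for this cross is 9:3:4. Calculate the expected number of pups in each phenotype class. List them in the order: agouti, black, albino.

The 9:3:4 ratio has 16 parts, so with N = 760 the expected counts are:
  agouti: 760 × 9/16 = 427.5
  black: 760 × 3/16 = 142.5
  albino: 760 × 4/16 = 190

427.5, 142.5, 190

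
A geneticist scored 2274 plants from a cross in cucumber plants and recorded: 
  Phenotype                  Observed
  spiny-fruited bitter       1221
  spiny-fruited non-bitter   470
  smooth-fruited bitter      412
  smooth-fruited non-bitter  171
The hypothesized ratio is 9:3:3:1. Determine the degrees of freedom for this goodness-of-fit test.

3

A goodness-of-fit test with 4 phenotype classes has df = 4 − 1 = 3.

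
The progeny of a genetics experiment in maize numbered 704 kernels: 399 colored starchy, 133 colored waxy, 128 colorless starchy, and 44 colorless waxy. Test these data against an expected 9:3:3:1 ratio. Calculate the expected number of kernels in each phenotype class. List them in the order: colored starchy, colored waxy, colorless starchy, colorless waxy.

Under the 9:3:3:1 hypothesis (Σ ratio = 16, N = 704):
  colored starchy: 704 × 9/16 = 396
  colored waxy: 704 × 3/16 = 132
  colorless starchy: 704 × 3/16 = 132
  colorless waxy: 704 × 1/16 = 44

396, 132, 132, 44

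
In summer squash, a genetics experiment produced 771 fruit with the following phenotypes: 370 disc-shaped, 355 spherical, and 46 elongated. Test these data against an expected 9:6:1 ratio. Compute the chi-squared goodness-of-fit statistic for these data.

24.461

Expected counts for N = 771 under a 9:6:1 ratio (total parts = 16):
  disc-shaped: 771 × 9/16 = 433.6875
  spherical: 771 × 6/16 = 289.125
  elongated: 771 × 1/16 = 48.1875
χ² = Σ (O − E)² / E
  disc-shaped: (370 − 433.6875)² / 433.6875 = 9.3526
  spherical: (355 − 289.125)² / 289.125 = 15.0091
  elongated: (46 − 48.1875)² / 48.1875 = 0.0993
χ² = 9.3526 + 15.0091 + 0.0993 = 24.461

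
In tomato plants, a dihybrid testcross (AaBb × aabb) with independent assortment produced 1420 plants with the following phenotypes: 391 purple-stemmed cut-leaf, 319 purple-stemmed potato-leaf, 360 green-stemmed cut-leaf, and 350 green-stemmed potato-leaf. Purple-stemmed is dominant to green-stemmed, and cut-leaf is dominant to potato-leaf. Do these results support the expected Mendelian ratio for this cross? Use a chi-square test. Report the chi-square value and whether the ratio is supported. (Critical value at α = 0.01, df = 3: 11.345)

7.442; consistent

A dihybrid testcross with independent assortment gives a 1:1:1:1 ratio.
The 1:1:1:1 ratio has 4 parts, so with N = 1420 the expected counts are:
  purple-stemmed cut-leaf: 1420 × 1/4 = 355
  purple-stemmed potato-leaf: 1420 × 1/4 = 355
  green-stemmed cut-leaf: 1420 × 1/4 = 355
  green-stemmed potato-leaf: 1420 × 1/4 = 355
χ² = Σ (O − E)² / E
  purple-stemmed cut-leaf: (391 − 355)² / 355 = 3.6507
  purple-stemmed potato-leaf: (319 − 355)² / 355 = 3.6507
  green-stemmed cut-leaf: (360 − 355)² / 355 = 0.0704
  green-stemmed potato-leaf: (350 − 355)² / 355 = 0.0704
χ² = 3.6507 + 3.6507 + 0.0704 + 0.0704 = 7.4422 ≈ 7.442
Degrees of freedom = 4 − 1 = 3; critical value at α = 0.01 is 11.345.
Since 7.442 < 11.345, we fail to reject the null hypothesis — the data are consistent with the 1:1:1:1 ratio.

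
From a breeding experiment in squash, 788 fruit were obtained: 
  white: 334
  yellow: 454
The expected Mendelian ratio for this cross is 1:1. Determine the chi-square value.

Total ratio parts = 2. Expected numbers out of 788:
  white: 788 × 1/2 = 394
  yellow: 788 × 1/2 = 394
χ² = Σ (O − E)² / E
  white: (334 − 394)² / 394 = 9.1371
  yellow: (454 − 394)² / 394 = 9.1371
χ² = 9.1371 + 9.1371 = 18.2742 ≈ 18.274

18.274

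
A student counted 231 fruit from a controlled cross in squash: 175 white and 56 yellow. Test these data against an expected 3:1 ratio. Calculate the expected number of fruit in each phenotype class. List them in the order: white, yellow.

Under the 3:1 hypothesis (Σ ratio = 4, N = 231):
  white: 231 × 3/4 = 173.25
  yellow: 231 × 1/4 = 57.75

173.25, 57.75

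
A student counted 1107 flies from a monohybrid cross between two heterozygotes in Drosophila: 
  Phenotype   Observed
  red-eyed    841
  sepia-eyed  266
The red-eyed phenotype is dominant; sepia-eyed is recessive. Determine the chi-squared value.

0.557

For a monohybrid cross between heterozygotes with complete dominance, the expected phenotypic ratio is 3:1.
Total ratio parts = 4. Expected numbers out of 1107:
  red-eyed: 1107 × 3/4 = 830.25
  sepia-eyed: 1107 × 1/4 = 276.75
χ² = Σ (O − E)² / E
  red-eyed: (841 − 830.25)² / 830.25 = 0.1392
  sepia-eyed: (266 − 276.75)² / 276.75 = 0.4176
χ² = 0.1392 + 0.4176 = 0.5568 ≈ 0.557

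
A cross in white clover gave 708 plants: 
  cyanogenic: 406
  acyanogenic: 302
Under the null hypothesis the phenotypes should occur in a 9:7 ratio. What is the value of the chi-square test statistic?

Total ratio parts = 16. Expected numbers out of 708:
  cyanogenic: 708 × 9/16 = 398.25
  acyanogenic: 708 × 7/16 = 309.75
χ² = Σ (O − E)² / E
  cyanogenic: (406 − 398.25)² / 398.25 = 0.1508
  acyanogenic: (302 − 309.75)² / 309.75 = 0.1939
χ² = 0.1508 + 0.1939 = 0.3447 ≈ 0.345

0.345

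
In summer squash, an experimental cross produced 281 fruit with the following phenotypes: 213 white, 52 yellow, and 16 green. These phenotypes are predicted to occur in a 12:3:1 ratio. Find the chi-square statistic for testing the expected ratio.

0.172

Total ratio parts = 16. Expected numbers out of 281:
  white: 281 × 12/16 = 210.75
  yellow: 281 × 3/16 = 52.6875
  green: 281 × 1/16 = 17.5625
χ² = Σ (O − E)² / E
  white: (213 − 210.75)² / 210.75 = 0.0240
  yellow: (52 − 52.6875)² / 52.6875 = 0.0090
  green: (16 − 17.5625)² / 17.5625 = 0.1390
χ² = 0.0240 + 0.0090 + 0.1390 = 0.172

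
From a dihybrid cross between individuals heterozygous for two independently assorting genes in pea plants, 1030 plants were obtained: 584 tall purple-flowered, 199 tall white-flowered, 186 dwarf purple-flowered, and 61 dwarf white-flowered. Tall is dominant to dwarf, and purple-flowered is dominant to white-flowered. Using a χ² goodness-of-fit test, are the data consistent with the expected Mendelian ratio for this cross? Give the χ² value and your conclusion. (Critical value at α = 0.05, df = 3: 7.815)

A dihybrid F₂ with independent assortment and complete dominance at both loci gives a 9:3:3:1 phenotypic ratio.
Under the 9:3:3:1 hypothesis (Σ ratio = 16, N = 1030):
  tall purple-flowered: 1030 × 9/16 = 579.375
  tall white-flowered: 1030 × 3/16 = 193.125
  dwarf purple-flowered: 1030 × 3/16 = 193.125
  dwarf white-flowered: 1030 × 1/16 = 64.375
χ² = Σ (O − E)² / E
  tall purple-flowered: (584 − 579.375)² / 579.375 = 0.0369
  tall white-flowered: (199 − 193.125)² / 193.125 = 0.1787
  dwarf purple-flowered: (186 − 193.125)² / 193.125 = 0.2629
  dwarf white-flowered: (61 − 64.375)² / 64.375 = 0.1769
χ² = 0.0369 + 0.1787 + 0.2629 + 0.1769 = 0.6554 ≈ 0.655
Degrees of freedom = 4 − 1 = 3; critical value at α = 0.05 is 7.815.
Since 0.655 < 7.815, we fail to reject the null hypothesis — the data are consistent with the 9:3:3:1 ratio.

0.655; consistent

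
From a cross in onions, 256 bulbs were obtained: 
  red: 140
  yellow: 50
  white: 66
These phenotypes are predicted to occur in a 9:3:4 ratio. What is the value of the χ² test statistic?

Expected counts for N = 256 under a 9:3:4 ratio (total parts = 16):
  red: 256 × 9/16 = 144
  yellow: 256 × 3/16 = 48
  white: 256 × 4/16 = 64
χ² = Σ (O − E)² / E
  red: (140 − 144)² / 144 = 0.1111
  yellow: (50 − 48)² / 48 = 0.0833
  white: (66 − 64)² / 64 = 0.0625
χ² = 0.1111 + 0.0833 + 0.0625 = 0.2569 ≈ 0.257

0.257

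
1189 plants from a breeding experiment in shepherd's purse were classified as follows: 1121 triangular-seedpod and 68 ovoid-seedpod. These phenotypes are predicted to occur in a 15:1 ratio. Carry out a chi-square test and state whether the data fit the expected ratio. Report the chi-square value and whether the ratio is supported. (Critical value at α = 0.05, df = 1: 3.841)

Expected counts for N = 1189 under a 15:1 ratio (total parts = 16):
  triangular-seedpod: 1189 × 15/16 = 1114.6875
  ovoid-seedpod: 1189 × 1/16 = 74.3125
χ² = Σ (O − E)² / E
  triangular-seedpod: (1121 − 1114.6875)² / 1114.6875 = 0.0357
  ovoid-seedpod: (68 − 74.3125)² / 74.3125 = 0.5362
χ² = 0.0357 + 0.5362 = 0.5719 ≈ 0.572
Degrees of freedom = 2 − 1 = 1; critical value at α = 0.05 is 3.841.
Since 0.572 < 3.841, we fail to reject the null hypothesis — the data are consistent with the 15:1 ratio.

0.572; consistent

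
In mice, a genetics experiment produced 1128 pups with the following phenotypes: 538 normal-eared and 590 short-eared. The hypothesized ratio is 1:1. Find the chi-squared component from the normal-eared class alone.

The 1:1 ratio has 2 parts, so with N = 1128 the expected counts are:
  normal-eared: 1128 × 1/2 = 564
  short-eared: 1128 × 1/2 = 564
Contribution of normal-eared: (538 − 564)² / 564 = 1.1986

1.199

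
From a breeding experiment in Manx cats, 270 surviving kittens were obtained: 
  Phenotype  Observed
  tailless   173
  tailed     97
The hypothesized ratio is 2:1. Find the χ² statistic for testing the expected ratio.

The 2:1 ratio has 3 parts, so with N = 270 the expected counts are:
  tailless: 270 × 2/3 = 180
  tailed: 270 × 1/3 = 90
χ² = Σ (O − E)² / E
  tailless: (173 − 180)² / 180 = 0.2722
  tailed: (97 − 90)² / 90 = 0.5444
χ² = 0.2722 + 0.5444 = 0.8166 ≈ 0.817

0.817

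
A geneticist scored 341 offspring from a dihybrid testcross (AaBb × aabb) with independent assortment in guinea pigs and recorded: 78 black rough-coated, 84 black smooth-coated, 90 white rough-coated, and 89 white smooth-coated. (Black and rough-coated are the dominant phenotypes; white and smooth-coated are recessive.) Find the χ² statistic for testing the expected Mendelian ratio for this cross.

A dihybrid testcross with independent assortment gives a 1:1:1:1 ratio.
Total ratio parts = 4. Expected numbers out of 341:
  black rough-coated: 341 × 1/4 = 85.25
  black smooth-coated: 341 × 1/4 = 85.25
  white rough-coated: 341 × 1/4 = 85.25
  white smooth-coated: 341 × 1/4 = 85.25
χ² = Σ (O − E)² / E
  black rough-coated: (78 − 85.25)² / 85.25 = 0.6166
  black smooth-coated: (84 − 85.25)² / 85.25 = 0.0183
  white rough-coated: (90 − 85.25)² / 85.25 = 0.2647
  white smooth-coated: (89 − 85.25)² / 85.25 = 0.1650
χ² = 0.6166 + 0.0183 + 0.2647 + 0.1650 = 1.0646 ≈ 1.065

1.065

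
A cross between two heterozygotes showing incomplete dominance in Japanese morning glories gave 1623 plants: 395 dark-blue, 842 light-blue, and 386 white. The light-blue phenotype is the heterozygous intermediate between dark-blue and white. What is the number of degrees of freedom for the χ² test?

With incomplete dominance, a heterozygote × heterozygote cross gives a 1:2:1 phenotypic ratio.
A goodness-of-fit test with 3 phenotype classes has df = 3 − 1 = 2.

2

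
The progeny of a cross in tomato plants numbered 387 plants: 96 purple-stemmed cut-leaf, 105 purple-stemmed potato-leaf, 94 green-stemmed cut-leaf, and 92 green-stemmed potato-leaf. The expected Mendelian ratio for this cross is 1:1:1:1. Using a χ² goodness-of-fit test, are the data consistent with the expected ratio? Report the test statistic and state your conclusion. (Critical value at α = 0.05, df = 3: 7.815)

1.021; consistent

Under the 1:1:1:1 hypothesis (Σ ratio = 4, N = 387):
  purple-stemmed cut-leaf: 387 × 1/4 = 96.75
  purple-stemmed potato-leaf: 387 × 1/4 = 96.75
  green-stemmed cut-leaf: 387 × 1/4 = 96.75
  green-stemmed potato-leaf: 387 × 1/4 = 96.75
χ² = Σ (O − E)² / E
  purple-stemmed cut-leaf: (96 − 96.75)² / 96.75 = 0.0058
  purple-stemmed potato-leaf: (105 − 96.75)² / 96.75 = 0.7035
  green-stemmed cut-leaf: (94 − 96.75)² / 96.75 = 0.0782
  green-stemmed potato-leaf: (92 − 96.75)² / 96.75 = 0.2332
χ² = 0.0058 + 0.7035 + 0.0782 + 0.2332 = 1.0207 ≈ 1.021
Degrees of freedom = 4 − 1 = 3; critical value at α = 0.05 is 7.815.
Since 1.021 < 7.815, we fail to reject the null hypothesis — the data are consistent with the 1:1:1:1 ratio.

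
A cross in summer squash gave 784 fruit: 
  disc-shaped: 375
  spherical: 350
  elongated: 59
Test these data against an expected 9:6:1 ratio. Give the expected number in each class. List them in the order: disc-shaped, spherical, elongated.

441, 294, 49

Total ratio parts = 16. Expected numbers out of 784:
  disc-shaped: 784 × 9/16 = 441
  spherical: 784 × 6/16 = 294
  elongated: 784 × 1/16 = 49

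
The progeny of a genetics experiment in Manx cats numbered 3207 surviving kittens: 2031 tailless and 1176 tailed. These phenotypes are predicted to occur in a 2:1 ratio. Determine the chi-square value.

The 2:1 ratio has 3 parts, so with N = 3207 the expected counts are:
  tailless: 3207 × 2/3 = 2138
  tailed: 3207 × 1/3 = 1069
χ² = Σ (O − E)² / E
  tailless: (2031 − 2138)² / 2138 = 5.3550
  tailed: (1176 − 1069)² / 1069 = 10.7100
χ² = 5.3550 + 10.7100 = 16.065

16.065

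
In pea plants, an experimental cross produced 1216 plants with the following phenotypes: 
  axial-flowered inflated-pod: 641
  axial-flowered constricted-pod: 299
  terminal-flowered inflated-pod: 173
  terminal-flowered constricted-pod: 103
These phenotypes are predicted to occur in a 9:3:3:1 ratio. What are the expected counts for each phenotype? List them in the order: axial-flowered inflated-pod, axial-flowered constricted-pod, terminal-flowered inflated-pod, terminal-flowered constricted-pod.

Expected counts for N = 1216 under a 9:3:3:1 ratio (total parts = 16):
  axial-flowered inflated-pod: 1216 × 9/16 = 684
  axial-flowered constricted-pod: 1216 × 3/16 = 228
  terminal-flowered inflated-pod: 1216 × 3/16 = 228
  terminal-flowered constricted-pod: 1216 × 1/16 = 76

684, 228, 228, 76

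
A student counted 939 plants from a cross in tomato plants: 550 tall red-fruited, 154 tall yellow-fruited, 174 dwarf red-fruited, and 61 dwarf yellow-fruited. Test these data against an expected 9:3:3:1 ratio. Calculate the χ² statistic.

Under the 9:3:3:1 hypothesis (Σ ratio = 16, N = 939):
  tall red-fruited: 939 × 9/16 = 528.1875
  tall yellow-fruited: 939 × 3/16 = 176.0625
  dwarf red-fruited: 939 × 3/16 = 176.0625
  dwarf yellow-fruited: 939 × 1/16 = 58.6875
χ² = Σ (O − E)² / E
  tall red-fruited: (550 − 528.1875)² / 528.1875 = 0.9008
  tall yellow-fruited: (154 − 176.0625)² / 176.0625 = 2.7647
  dwarf red-fruited: (174 − 176.0625)² / 176.0625 = 0.0242
  dwarf yellow-fruited: (61 − 58.6875)² / 58.6875 = 0.0911
χ² = 0.9008 + 2.7647 + 0.0242 + 0.0911 = 3.7808 ≈ 3.781

3.781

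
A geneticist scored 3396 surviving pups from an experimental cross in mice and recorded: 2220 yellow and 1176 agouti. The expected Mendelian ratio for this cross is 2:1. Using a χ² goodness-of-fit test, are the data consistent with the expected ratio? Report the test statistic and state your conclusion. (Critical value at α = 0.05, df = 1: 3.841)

2.565; consistent

The 2:1 ratio has 3 parts, so with N = 3396 the expected counts are:
  yellow: 3396 × 2/3 = 2264
  agouti: 3396 × 1/3 = 1132
χ² = Σ (O − E)² / E
  yellow: (2220 − 2264)² / 2264 = 0.8551
  agouti: (1176 − 1132)² / 1132 = 1.7102
χ² = 0.8551 + 1.7102 = 2.5653 ≈ 2.565
Degrees of freedom = 2 − 1 = 1; critical value at α = 0.05 is 3.841.
Since 2.565 < 3.841, we fail to reject the null hypothesis — the data are consistent with the 2:1 ratio.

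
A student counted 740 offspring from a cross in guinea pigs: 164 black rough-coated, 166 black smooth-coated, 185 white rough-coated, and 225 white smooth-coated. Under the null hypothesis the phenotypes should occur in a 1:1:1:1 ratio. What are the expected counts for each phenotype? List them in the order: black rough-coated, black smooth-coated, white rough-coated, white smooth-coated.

Under the 1:1:1:1 hypothesis (Σ ratio = 4, N = 740):
  black rough-coated: 740 × 1/4 = 185
  black smooth-coated: 740 × 1/4 = 185
  white rough-coated: 740 × 1/4 = 185
  white smooth-coated: 740 × 1/4 = 185

185, 185, 185, 185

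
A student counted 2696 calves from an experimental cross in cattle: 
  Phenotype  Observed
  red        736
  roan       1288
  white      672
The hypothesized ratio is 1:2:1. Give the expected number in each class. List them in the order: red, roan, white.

Under the 1:2:1 hypothesis (Σ ratio = 4, N = 2696):
  red: 2696 × 1/4 = 674
  roan: 2696 × 2/4 = 1348
  white: 2696 × 1/4 = 674

674, 1348, 674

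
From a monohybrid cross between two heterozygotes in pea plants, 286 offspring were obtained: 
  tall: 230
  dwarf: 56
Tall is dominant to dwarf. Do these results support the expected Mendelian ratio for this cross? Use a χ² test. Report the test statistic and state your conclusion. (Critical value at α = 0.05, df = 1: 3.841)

4.480; not consistent

For a monohybrid cross between heterozygotes with complete dominance, the expected phenotypic ratio is 3:1.
Expected counts for N = 286 under a 3:1 ratio (total parts = 4):
  tall: 286 × 3/4 = 214.5
  dwarf: 286 × 1/4 = 71.5
χ² = Σ (O − E)² / E
  tall: (230 − 214.5)² / 214.5 = 1.1200
  dwarf: (56 − 71.5)² / 71.5 = 3.3601
χ² = 1.1200 + 3.3601 = 4.4801 ≈ 4.480
Degrees of freedom = 2 − 1 = 1; critical value at α = 0.05 is 3.841.
Since 4.480 > 3.841, we reject the null hypothesis — the data do not fit the 3:1 ratio.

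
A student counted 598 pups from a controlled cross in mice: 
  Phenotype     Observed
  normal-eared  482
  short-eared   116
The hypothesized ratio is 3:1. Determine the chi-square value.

10.009

Under the 3:1 hypothesis (Σ ratio = 4, N = 598):
  normal-eared: 598 × 3/4 = 448.5
  short-eared: 598 × 1/4 = 149.5
χ² = Σ (O − E)² / E
  normal-eared: (482 − 448.5)² / 448.5 = 2.5022
  short-eared: (116 − 149.5)² / 149.5 = 7.5067
χ² = 2.5022 + 7.5067 = 10.0089 ≈ 10.009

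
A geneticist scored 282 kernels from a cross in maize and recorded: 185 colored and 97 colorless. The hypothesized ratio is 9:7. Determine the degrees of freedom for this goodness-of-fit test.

A goodness-of-fit test with 2 phenotype classes has df = 2 − 1 = 1.

1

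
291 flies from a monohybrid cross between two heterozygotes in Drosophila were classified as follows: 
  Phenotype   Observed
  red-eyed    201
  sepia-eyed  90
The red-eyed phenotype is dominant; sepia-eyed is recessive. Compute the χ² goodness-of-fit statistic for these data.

5.454

For a monohybrid cross between heterozygotes with complete dominance, the expected phenotypic ratio is 3:1.
Total ratio parts = 4. Expected numbers out of 291:
  red-eyed: 291 × 3/4 = 218.25
  sepia-eyed: 291 × 1/4 = 72.75
χ² = Σ (O − E)² / E
  red-eyed: (201 − 218.25)² / 218.25 = 1.3634
  sepia-eyed: (90 − 72.75)² / 72.75 = 4.0902
χ² = 1.3634 + 4.0902 = 5.4536 ≈ 5.454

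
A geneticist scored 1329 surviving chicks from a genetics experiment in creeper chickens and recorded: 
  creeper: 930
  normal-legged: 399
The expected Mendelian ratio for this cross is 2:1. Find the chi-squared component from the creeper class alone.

2.185

Total ratio parts = 3. Expected numbers out of 1329:
  creeper: 1329 × 2/3 = 886
  normal-legged: 1329 × 1/3 = 443
Contribution of creeper: (930 − 886)² / 886 = 2.1851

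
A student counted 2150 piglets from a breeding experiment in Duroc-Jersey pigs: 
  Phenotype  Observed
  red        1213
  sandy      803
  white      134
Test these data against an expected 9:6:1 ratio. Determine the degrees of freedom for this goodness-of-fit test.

2

A goodness-of-fit test with 3 phenotype classes has df = 3 − 1 = 2.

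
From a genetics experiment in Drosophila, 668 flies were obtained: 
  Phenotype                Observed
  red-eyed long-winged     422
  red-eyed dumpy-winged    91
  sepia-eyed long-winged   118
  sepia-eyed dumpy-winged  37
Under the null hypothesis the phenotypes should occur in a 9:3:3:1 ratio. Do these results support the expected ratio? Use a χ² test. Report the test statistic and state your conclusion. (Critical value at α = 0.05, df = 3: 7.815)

16.019; not consistent

The 9:3:3:1 ratio has 16 parts, so with N = 668 the expected counts are:
  red-eyed long-winged: 668 × 9/16 = 375.75
  red-eyed dumpy-winged: 668 × 3/16 = 125.25
  sepia-eyed long-winged: 668 × 3/16 = 125.25
  sepia-eyed dumpy-winged: 668 × 1/16 = 41.75
χ² = Σ (O − E)² / E
  red-eyed long-winged: (422 − 375.75)² / 375.75 = 5.6928
  red-eyed dumpy-winged: (91 − 125.25)² / 125.25 = 9.3658
  sepia-eyed long-winged: (118 − 125.25)² / 125.25 = 0.4197
  sepia-eyed dumpy-winged: (37 − 41.75)² / 41.75 = 0.5404
χ² = 5.6928 + 9.3658 + 0.4197 + 0.5404 = 16.0187 ≈ 16.019
Degrees of freedom = 4 − 1 = 3; critical value at α = 0.05 is 7.815.
Since 16.019 > 7.815, we reject the null hypothesis — the data do not fit the 9:3:3:1 ratio.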